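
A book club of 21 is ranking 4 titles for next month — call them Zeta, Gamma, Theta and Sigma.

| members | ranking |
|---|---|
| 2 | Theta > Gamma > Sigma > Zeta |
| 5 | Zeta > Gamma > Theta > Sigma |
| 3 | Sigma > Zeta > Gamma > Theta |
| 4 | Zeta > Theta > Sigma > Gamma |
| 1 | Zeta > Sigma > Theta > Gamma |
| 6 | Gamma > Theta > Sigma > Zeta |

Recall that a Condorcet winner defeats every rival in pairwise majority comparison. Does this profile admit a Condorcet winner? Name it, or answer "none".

Pairwise majorities:
Zeta vs Gamma: Zeta is ranked higher on 5+3+4+1 = 13 ballots, Gamma on 8. Zeta wins 13–8.
Zeta vs Theta: 13 to 8, Zeta.
Zeta vs Sigma: Zeta is ranked higher on 5+4+1 = 10 ballots, Sigma on 11. Sigma wins 11–10.
Gamma vs Theta: 14 to 7, Gamma.
Gamma vs Sigma: Gamma is ranked higher on 2+5+6 = 13 ballots, Sigma on 8. Gamma wins 13–8.
Theta vs Sigma: Theta preferred on 2+5+4+6 = 17 ballots; Theta wins 17–4.
No book is unbeaten: Zeta loses to Sigma; Gamma loses to Zeta; Theta loses to Zeta; Sigma loses to Gamma. In particular Zeta beats Gamma beats Sigma beats Zeta is a majority cycle — no Condorcet winner exists.

none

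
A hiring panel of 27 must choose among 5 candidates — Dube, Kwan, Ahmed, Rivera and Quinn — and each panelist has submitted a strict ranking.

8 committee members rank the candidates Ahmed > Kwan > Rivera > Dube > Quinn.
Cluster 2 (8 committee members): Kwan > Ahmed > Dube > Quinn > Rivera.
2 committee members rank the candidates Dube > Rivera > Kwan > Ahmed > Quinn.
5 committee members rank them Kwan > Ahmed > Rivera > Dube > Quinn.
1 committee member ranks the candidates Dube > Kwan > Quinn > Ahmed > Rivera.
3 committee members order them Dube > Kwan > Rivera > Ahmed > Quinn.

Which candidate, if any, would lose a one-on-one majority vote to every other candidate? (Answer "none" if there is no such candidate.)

Pairwise majorities:
Dube vs Kwan: Kwan, 21–6.
Dube vs Ahmed: Dube preferred on 2+1+3 = 6 ballots; Ahmed wins 21–6.
Dube vs Rivera: Dube wins 14–13.
Dube vs Quinn: Dube wins 27–0.
Kwan vs Ahmed: Kwan, 19–8.
Kwan vs Rivera: Kwan, 25–2.
Kwan vs Quinn: 27 to 0, Kwan.
Ahmed vs Rivera: Ahmed, 22–5.
Ahmed vs Quinn: 8+8+2+5+3 = 26 for Ahmed, 1 for Quinn — Ahmed by 26–1.
Rivera vs Quinn: Rivera preferred on 8+2+5+3 = 18 ballots; Rivera wins 18–9.
Quinn loses to every other candidate — it is the Condorcet loser.

Quinn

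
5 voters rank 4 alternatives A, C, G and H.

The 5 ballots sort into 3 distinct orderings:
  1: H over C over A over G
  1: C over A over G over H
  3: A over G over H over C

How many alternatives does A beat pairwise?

3

A against each rival (5 voters):
A vs C: A wins 3–2.
A vs G: A is ranked higher on 1+1+3 = 5 ballots, G on 0. A wins 5–0.
A vs H: 4 to 1, A.
A beats C, G, H — 3 pairwise wins.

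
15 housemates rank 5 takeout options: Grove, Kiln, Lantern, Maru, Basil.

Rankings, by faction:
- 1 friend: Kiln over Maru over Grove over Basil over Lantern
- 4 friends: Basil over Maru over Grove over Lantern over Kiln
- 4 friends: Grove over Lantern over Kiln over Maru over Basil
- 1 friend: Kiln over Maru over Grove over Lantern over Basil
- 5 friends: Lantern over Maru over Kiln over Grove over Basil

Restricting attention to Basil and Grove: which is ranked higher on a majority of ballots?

Grove

Ballots ranking Basil above Grove: 4.
Ballots ranking Grove above Basil: 15 − 4 = 11.
Grove wins the head-to-head 11–4.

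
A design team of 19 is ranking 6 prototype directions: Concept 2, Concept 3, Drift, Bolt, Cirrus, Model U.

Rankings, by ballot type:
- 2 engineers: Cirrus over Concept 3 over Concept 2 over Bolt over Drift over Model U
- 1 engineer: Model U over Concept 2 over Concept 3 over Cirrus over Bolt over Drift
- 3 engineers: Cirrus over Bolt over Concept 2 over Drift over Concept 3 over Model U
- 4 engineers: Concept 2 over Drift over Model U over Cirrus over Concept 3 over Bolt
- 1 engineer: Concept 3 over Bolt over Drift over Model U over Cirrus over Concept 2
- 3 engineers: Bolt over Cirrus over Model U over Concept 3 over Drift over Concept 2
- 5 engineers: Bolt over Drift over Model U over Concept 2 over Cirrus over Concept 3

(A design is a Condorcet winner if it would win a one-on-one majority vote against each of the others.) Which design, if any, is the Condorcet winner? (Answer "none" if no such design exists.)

Pairwise majorities:
Concept 2–Concept 3: Concept 2 13–6.
Concept 2 vs Drift: Concept 2, 10–9.
Concept 2–Bolt: Bolt 12–7.
Concept 2 vs Cirrus: Concept 2, 10–9.
Concept 2–Model U: Model U 10–9.
Concept 3 vs Drift: Drift wins 12–7.
Concept 3 vs Bolt: Bolt, 11–8.
Concept 3–Cirrus: Cirrus 17–2.
Concept 3–Model U: Model U 13–6.
Drift–Bolt: Bolt 15–4.
Drift–Cirrus: Drift 10–9.
Drift vs Model U: Drift wins 15–4.
Bolt vs Cirrus: Cirrus wins 10–9.
Bolt–Model U: Bolt 14–5.
Cirrus vs Model U: Model U, 11–8.
Every design loses at least once (Concept 2 loses to Bolt; Concept 3 loses to Concept 2; Drift loses to Concept 2; Bolt loses to Cirrus; Cirrus loses to Concept 2; Model U loses to Drift). The majority relation contains the cycle Concept 2 > Drift > Model U > Concept 2, so there is no Condorcet winner.

none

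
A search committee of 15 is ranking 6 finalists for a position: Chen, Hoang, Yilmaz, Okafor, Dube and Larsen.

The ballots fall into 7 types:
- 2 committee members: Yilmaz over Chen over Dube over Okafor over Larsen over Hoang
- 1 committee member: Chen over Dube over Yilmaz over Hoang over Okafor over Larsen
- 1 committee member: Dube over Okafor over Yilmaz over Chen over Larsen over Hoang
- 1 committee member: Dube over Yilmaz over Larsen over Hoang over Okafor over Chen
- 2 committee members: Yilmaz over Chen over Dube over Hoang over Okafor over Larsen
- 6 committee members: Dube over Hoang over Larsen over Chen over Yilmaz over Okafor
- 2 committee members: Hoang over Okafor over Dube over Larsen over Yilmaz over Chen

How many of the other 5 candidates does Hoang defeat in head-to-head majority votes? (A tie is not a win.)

4

Hoang against each rival (15 committee members):
Hoang vs Chen: 9 to 6, Hoang.
Hoang vs Yilmaz: Hoang preferred on 6+2 = 8 ballots; Hoang wins 8–7.
Hoang vs Okafor: Hoang, 12–3.
Hoang vs Dube: Hoang is ranked higher on 2 ballots, Dube on 13. Dube wins 13–2.
Hoang vs Larsen: Hoang preferred on 1+2+6+2 = 11 ballots; Hoang wins 11–4.
Hoang beats Chen, Yilmaz, Okafor, Larsen; loses to Dube — 4 pairwise wins.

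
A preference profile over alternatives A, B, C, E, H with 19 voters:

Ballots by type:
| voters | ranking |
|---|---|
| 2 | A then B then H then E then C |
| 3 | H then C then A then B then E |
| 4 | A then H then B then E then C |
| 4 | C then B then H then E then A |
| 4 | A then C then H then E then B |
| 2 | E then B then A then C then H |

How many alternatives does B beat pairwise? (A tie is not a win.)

B against each rival (19 voters):
B–A: A 13–6.
B vs C: B is ranked higher on 2+4+2 = 8 ballots, C on 11. C wins 11–8.
B vs E: 2+3+4+4 = 13 for B, 6 for E — B by 13–6.
B vs H: 2+4+2 = 8 for B, 11 for H — H by 11–8.
B beats E; loses to A, C, H — 1 pairwise win.

1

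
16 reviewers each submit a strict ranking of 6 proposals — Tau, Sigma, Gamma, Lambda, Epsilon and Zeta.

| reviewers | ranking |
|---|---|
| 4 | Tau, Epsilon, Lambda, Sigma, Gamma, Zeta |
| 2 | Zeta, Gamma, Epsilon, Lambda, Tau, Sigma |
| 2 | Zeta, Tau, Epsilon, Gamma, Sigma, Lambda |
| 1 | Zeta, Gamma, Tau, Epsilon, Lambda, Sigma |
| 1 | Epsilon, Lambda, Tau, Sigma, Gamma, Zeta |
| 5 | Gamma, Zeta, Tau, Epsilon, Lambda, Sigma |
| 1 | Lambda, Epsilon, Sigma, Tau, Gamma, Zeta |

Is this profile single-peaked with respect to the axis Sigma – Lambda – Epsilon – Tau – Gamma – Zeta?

Axis positions: Sigma=1, Lambda=2, Epsilon=3, Tau=4, Gamma=5, Zeta=6.
Bloc 1 (peak Tau at position 4): ranking walks positions 4-3-2-1-5-6, expanding outward from the peak — single-peaked.
Bloc 2: ranking walks positions 6-5-3-2-4-1; Epsilon is ranked above Tau even though Tau lies between Epsilon and the peak Zeta on the axis — preferences dip and rise again. Not single-peaked.
Bloc 3: ranking walks positions 6-4-3-5-1-2; Tau is ranked above Gamma even though Gamma lies between Tau and the peak Zeta on the axis — preferences dip and rise again. Not single-peaked.
Bloc 4 (peak Zeta at position 6): ranking walks positions 6-5-4-3-2-1, expanding outward from the peak — single-peaked.
Bloc 5 (peak Epsilon at position 3): ranking walks positions 3-2-4-1-5-6, expanding outward from the peak — single-peaked.
Bloc 6 (peak Gamma at position 5): ranking walks positions 5-6-4-3-2-1, expanding outward from the peak — single-peaked.
Bloc 7 (peak Lambda at position 2): ranking walks positions 2-3-1-4-5-6, expanding outward from the peak — single-peaked.
Bloc 2 violates single-peakedness, so the profile is not single-peaked on this axis.

no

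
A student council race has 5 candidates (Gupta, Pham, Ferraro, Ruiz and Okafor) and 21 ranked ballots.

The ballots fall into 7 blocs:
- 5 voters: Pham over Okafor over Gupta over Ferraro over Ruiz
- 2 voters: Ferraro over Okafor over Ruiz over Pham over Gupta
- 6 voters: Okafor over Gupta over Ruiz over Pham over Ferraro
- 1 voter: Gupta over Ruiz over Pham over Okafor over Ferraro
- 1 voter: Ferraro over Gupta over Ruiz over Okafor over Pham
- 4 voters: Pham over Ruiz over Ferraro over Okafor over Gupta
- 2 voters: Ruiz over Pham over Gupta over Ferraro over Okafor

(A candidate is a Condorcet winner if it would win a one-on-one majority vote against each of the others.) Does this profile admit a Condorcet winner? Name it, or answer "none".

Head-to-head results (21 voters):
Gupta vs Pham: 6+1+1 = 8 for Gupta, 13 for Pham — Pham by 13–8.
Gupta vs Ferraro: 5+6+1+2 = 14 for Gupta, 7 for Ferraro — Gupta by 14–7.
Gupta vs Ruiz: 5+6+1+1 = 13 for Gupta, 8 for Ruiz — Gupta by 13–8.
Gupta vs Okafor: Gupta is ranked higher on 1+1+2 = 4 ballots, Okafor on 17. Okafor wins 17–4.
Pham vs Ferraro: 18 to 3, Pham.
Pham vs Ruiz: 9 to 12, Ruiz.
Pham vs Okafor: Pham preferred on 5+1+4+2 = 12 ballots; Pham wins 12–9.
Ferraro vs Ruiz: Ferraro preferred on 5+2+1 = 8 ballots; Ruiz wins 13–8.
Ferraro vs Okafor: 9 to 12, Okafor.
Ruiz vs Okafor: 1+1+4+2 = 8 for Ruiz, 13 for Okafor — Okafor by 13–8.
Every candidate loses at least once (Gupta loses to Pham; Pham loses to Ruiz; Ferraro loses to Gupta; Ruiz loses to Gupta; Okafor loses to Pham). The majority relation contains the cycle Gupta beats Ruiz beats Pham beats Gupta, so there is no Condorcet winner.

none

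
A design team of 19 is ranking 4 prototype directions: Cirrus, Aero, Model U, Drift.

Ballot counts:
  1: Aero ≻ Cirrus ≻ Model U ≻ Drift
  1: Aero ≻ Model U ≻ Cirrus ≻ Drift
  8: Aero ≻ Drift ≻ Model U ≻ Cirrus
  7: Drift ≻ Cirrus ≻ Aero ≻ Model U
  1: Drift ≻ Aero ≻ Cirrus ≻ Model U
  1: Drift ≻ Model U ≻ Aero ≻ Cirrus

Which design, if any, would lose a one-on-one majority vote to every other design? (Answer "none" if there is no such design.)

Cirrus

Head-to-head results (19 engineers):
Cirrus vs Aero: Cirrus preferred on 7 ballots; Aero wins 12–7.
Cirrus vs Model U: Model U wins 10–9.
Cirrus–Drift: Drift 17–2.
Aero vs Model U: Aero wins 18–1.
Aero vs Drift: Aero is ranked higher on 1+1+8 = 10 ballots, Drift on 9. Aero wins 10–9.
Model U vs Drift: Drift, 17–2.
Only Cirrus has no wins; Cirrus is the Condorcet loser.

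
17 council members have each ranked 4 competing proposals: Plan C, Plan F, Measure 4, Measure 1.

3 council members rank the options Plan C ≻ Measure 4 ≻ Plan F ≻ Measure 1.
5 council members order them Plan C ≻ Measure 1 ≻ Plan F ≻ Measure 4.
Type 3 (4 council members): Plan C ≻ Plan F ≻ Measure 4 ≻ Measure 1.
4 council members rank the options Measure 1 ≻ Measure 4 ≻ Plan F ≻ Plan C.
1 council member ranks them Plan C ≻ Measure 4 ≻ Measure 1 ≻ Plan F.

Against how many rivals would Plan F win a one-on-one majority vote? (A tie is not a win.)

Plan F against each rival (17 council members):
Plan F vs Plan C: 4 to 13, Plan C.
Plan F vs Measure 4: Plan F preferred on 5+4 = 9 ballots; Plan F wins 9–8.
Plan F vs Measure 1: Plan F is ranked higher on 3+4 = 7 ballots, Measure 1 on 10. Measure 1 wins 10–7.
Plan F beats Measure 4; loses to Plan C, Measure 1 — 1 pairwise win.

1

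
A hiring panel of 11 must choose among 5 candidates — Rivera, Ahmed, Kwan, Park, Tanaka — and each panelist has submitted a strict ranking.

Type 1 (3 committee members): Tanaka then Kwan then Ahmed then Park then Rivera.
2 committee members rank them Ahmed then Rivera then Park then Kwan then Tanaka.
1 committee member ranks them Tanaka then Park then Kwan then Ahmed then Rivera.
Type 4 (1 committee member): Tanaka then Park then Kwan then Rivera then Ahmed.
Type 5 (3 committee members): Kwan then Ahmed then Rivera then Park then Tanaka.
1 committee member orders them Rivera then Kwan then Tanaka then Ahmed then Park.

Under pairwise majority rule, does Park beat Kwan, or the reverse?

Ballots ranking Park above Kwan: 2 + 1 + 1 = 4.
Ballots ranking Kwan above Park: 11 − 4 = 7.
Kwan wins the head-to-head 7–4.

Kwan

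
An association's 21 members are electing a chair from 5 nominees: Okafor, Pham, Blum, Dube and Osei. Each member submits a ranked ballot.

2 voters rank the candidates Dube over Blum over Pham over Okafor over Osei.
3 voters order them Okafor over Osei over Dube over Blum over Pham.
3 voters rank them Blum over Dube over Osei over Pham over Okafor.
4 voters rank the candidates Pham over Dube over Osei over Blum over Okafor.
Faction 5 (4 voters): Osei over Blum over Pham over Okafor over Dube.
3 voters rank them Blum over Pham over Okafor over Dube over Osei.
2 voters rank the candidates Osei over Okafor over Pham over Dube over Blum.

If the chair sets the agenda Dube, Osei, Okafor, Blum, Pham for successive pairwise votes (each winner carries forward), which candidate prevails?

Blum

Round 1: Dube vs Osei — 12–9, Dube advances.
Round 2: Dube vs Okafor — 9–12, Okafor advances.
Round 3: Okafor vs Blum — 5–16, Blum advances.
Round 4: Blum vs Pham — 15–6, Blum advances.
The agenda winner is Blum.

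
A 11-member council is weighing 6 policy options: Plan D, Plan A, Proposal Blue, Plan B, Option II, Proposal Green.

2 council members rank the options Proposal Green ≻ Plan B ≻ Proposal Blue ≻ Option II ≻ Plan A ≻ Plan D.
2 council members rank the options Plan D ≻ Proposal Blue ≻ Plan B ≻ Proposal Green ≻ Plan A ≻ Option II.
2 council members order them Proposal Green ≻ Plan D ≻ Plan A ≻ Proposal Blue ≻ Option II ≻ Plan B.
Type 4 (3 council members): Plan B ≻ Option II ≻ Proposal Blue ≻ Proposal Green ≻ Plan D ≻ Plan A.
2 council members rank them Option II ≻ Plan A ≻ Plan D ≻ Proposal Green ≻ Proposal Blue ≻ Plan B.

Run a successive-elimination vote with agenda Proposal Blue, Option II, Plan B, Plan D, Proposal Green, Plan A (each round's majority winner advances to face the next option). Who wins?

Proposal Green

Round 1: Proposal Blue vs Option II — 6–5, Proposal Blue advances.
Round 2: Proposal Blue vs Plan B — 6–5, Proposal Blue advances.
Round 3: Proposal Blue vs Plan D — 5–6, Plan D advances.
Round 4: Plan D vs Proposal Green — 4–7, Proposal Green advances.
Round 5: Proposal Green vs Plan A — 9–2, Proposal Green advances.
The agenda winner is Proposal Green.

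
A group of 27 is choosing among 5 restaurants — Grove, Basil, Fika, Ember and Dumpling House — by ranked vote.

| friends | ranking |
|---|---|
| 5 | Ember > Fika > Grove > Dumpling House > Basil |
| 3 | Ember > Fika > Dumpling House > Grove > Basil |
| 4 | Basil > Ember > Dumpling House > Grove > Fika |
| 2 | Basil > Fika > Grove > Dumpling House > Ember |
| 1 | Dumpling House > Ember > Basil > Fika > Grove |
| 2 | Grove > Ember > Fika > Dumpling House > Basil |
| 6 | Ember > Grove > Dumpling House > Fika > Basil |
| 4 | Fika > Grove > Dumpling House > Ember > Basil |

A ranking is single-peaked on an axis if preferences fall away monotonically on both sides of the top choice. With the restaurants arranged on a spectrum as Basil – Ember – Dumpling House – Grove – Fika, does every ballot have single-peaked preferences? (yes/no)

no

Axis positions: Basil=1, Ember=2, Dumpling House=3, Grove=4, Fika=5.
Ballot type 1: ranking walks positions 2-5-4-3-1; Fika is ranked above Dumpling House even though Dumpling House lies between Fika and the peak Ember on the axis — preferences dip and rise again. Not single-peaked.
Ballot type 2: ranking walks positions 2-5-3-4-1; Fika is ranked above Dumpling House even though Dumpling House lies between Fika and the peak Ember on the axis — preferences dip and rise again. Not single-peaked.
Ballot type 3 (peak Basil at position 1): ranking walks positions 1-2-3-4-5, expanding outward from the peak — single-peaked.
Ballot type 4: ranking walks positions 1-5-4-3-2; Fika is ranked above Ember even though Ember lies between Fika and the peak Basil on the axis — preferences dip and rise again. Not single-peaked.
Ballot type 5: ranking walks positions 3-2-1-5-4; Fika is ranked above Grove even though Grove lies between Fika and the peak Dumpling House on the axis — preferences dip and rise again. Not single-peaked.
Ballot type 6: ranking walks positions 4-2-5-3-1; Ember is ranked above Dumpling House even though Dumpling House lies between Ember and the peak Grove on the axis — preferences dip and rise again. Not single-peaked.
Ballot type 7: ranking walks positions 2-4-3-5-1; Grove is ranked above Dumpling House even though Dumpling House lies between Grove and the peak Ember on the axis — preferences dip and rise again. Not single-peaked.
Ballot type 8 (peak Fika at position 5): ranking walks positions 5-4-3-2-1, expanding outward from the peak — single-peaked.
Ballot type 1 violates single-peakedness, so the profile is not single-peaked on this axis.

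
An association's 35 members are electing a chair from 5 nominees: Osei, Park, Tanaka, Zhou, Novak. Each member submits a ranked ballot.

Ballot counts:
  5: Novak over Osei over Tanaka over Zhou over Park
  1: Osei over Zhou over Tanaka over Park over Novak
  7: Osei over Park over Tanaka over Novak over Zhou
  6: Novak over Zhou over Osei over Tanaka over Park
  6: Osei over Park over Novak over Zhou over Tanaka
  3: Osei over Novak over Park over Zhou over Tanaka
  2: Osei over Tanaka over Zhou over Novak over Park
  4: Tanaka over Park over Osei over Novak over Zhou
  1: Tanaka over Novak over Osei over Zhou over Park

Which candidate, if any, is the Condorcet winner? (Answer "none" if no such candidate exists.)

Pairwise majorities:
Osei vs Park: Osei is ranked higher on 31 ballots, Park on 4. Osei wins 31–4.
Osei vs Tanaka: Osei preferred on 30 ballots; Osei wins 30–5.
Osei vs Zhou: 29 to 6, Osei.
Osei vs Novak: Osei preferred on 1+7+6+3+2+4 = 23 ballots; Osei wins 23–12.
Park vs Tanaka: 7+6+3 = 16 for Park, 19 for Tanaka — Tanaka by 19–16.
Park vs Zhou: 7+6+3+4 = 20 for Park, 15 for Zhou — Park by 20–15.
Park vs Novak: Park preferred on 1+7+6+4 = 18 ballots; Park wins 18–17.
Tanaka vs Zhou: 5+7+2+4+1 = 19 for Tanaka, 16 for Zhou — Tanaka by 19–16.
Tanaka vs Novak: Tanaka preferred on 1+7+2+4+1 = 15 ballots; Novak wins 20–15.
Zhou vs Novak: Zhou preferred on 1+2 = 3 ballots; Novak wins 32–3.
Osei beats each of Park, Tanaka, Zhou, Novak — Osei is the Condorcet winner.

Osei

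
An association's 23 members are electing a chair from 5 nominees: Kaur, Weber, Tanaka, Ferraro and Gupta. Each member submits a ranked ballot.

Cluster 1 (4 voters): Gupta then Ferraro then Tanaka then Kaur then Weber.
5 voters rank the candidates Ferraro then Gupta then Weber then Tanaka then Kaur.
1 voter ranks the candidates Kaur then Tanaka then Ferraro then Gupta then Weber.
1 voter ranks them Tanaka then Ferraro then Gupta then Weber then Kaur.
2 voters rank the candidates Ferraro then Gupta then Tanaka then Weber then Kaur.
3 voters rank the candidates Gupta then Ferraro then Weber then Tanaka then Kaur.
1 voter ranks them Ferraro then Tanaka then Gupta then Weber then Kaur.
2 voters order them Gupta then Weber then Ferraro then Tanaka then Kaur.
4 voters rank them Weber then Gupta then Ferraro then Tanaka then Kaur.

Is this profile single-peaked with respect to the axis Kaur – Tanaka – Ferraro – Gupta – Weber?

yes

Axis positions: Kaur=1, Tanaka=2, Ferraro=3, Gupta=4, Weber=5.
Cluster 1 (peak Gupta at position 4): ranking walks positions 4-3-2-1-5, expanding outward from the peak — single-peaked.
Cluster 2 (peak Ferraro at position 3): ranking walks positions 3-4-5-2-1, expanding outward from the peak — single-peaked.
Cluster 3 (peak Kaur at position 1): ranking walks positions 1-2-3-4-5, expanding outward from the peak — single-peaked.
Cluster 4 (peak Tanaka at position 2): ranking walks positions 2-3-4-5-1, expanding outward from the peak — single-peaked.
Cluster 5 (peak Ferraro at position 3): ranking walks positions 3-4-2-5-1, expanding outward from the peak — single-peaked.
Cluster 6 (peak Gupta at position 4): ranking walks positions 4-3-5-2-1, expanding outward from the peak — single-peaked.
Cluster 7 (peak Ferraro at position 3): ranking walks positions 3-2-4-5-1, expanding outward from the peak — single-peaked.
Cluster 8 (peak Gupta at position 4): ranking walks positions 4-5-3-2-1, expanding outward from the peak — single-peaked.
Cluster 9 (peak Weber at position 5): ranking walks positions 5-4-3-2-1, expanding outward from the peak — single-peaked.
Every ranking is single-peaked on this axis.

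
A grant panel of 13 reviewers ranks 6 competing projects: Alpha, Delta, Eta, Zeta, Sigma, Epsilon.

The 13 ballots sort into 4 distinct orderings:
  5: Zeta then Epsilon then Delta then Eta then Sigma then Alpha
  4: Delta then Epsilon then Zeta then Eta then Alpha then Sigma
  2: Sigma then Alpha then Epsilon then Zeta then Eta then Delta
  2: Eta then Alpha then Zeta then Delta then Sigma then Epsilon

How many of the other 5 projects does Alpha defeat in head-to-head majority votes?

0

Alpha against each rival (13 reviewers):
Alpha vs Delta: Alpha is ranked higher on 2+2 = 4 ballots, Delta on 9. Delta wins 9–4.
Alpha vs Eta: Eta wins 11–2.
Alpha vs Zeta: Alpha preferred on 2+2 = 4 ballots; Zeta wins 9–4.
Alpha vs Sigma: Sigma wins 7–6.
Alpha–Epsilon: Epsilon 9–4.
Alpha beats no one; loses to Delta, Eta, Zeta, Sigma, Epsilon — 0 pairwise wins.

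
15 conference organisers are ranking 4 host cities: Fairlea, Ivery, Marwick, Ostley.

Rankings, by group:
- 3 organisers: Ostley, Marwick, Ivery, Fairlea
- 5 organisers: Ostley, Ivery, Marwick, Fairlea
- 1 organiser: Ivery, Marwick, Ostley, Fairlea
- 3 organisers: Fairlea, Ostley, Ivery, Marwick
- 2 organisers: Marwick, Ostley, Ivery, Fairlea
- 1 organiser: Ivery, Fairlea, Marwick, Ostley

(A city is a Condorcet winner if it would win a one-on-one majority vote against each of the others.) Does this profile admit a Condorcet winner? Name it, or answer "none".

Ostley

Check each pair by majority over 15 ballots:
Fairlea vs Ivery: Ivery wins 12–3.
Fairlea vs Marwick: Marwick, 11–4.
Fairlea vs Ostley: Ostley wins 11–4.
Ivery vs Marwick: Ivery, 10–5.
Ivery–Ostley: Ostley 13–2.
Marwick vs Ostley: Ostley, 11–4.
Ostley defeats every rival head-to-head and is the Condorcet winner.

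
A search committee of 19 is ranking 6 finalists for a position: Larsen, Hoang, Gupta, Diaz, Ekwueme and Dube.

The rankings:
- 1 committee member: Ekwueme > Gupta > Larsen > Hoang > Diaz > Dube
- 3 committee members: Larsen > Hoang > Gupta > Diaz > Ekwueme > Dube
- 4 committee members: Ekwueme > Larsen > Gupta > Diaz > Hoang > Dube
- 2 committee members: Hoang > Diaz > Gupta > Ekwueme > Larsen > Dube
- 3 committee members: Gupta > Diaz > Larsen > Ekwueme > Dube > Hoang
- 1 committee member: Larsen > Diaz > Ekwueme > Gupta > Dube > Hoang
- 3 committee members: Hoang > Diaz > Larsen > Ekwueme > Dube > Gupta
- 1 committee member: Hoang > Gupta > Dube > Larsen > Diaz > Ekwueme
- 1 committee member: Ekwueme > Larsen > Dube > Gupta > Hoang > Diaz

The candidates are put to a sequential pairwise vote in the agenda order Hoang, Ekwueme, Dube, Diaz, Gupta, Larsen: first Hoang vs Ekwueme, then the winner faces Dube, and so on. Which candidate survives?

Larsen

Round 1: Hoang vs Ekwueme — 9–10, Ekwueme advances.
Round 2: Ekwueme vs Dube — 18–1, Ekwueme advances.
Round 3: Ekwueme vs Diaz — 6–13, Diaz advances.
Round 4: Diaz vs Gupta — 6–13, Gupta advances.
Round 5: Gupta vs Larsen — 7–12, Larsen advances.
The agenda winner is Larsen.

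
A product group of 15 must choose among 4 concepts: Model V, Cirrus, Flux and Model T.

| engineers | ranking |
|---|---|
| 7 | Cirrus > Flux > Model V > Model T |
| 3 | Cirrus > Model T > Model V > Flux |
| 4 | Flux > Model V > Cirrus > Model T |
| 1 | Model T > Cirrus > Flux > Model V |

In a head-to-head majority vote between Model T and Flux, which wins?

Ballots ranking Model T above Flux: 3 + 1 = 4.
Ballots ranking Flux above Model T: 15 − 4 = 11.
Flux wins the head-to-head 11–4.

Flux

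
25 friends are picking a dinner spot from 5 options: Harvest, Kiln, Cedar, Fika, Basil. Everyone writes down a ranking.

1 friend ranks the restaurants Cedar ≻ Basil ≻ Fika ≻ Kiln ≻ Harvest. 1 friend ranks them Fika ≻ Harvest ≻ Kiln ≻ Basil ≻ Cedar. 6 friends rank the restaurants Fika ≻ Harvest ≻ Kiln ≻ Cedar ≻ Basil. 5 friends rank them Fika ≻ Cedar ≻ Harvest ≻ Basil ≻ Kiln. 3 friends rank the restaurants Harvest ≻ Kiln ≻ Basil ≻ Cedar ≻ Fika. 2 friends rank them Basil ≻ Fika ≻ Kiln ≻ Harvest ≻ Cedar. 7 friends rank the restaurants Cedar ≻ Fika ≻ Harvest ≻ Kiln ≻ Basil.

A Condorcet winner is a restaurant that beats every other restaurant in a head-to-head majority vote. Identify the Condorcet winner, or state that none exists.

Check each pair by majority over 25 ballots:
Harvest–Kiln: Harvest 22–3.
Harvest vs Cedar: Cedar wins 13–12.
Harvest vs Fika: Fika, 22–3.
Harvest vs Basil: Harvest wins 22–3.
Kiln vs Cedar: Cedar, 13–12.
Kiln vs Fika: Fika, 22–3.
Kiln–Basil: Kiln 17–8.
Cedar vs Fika: Fika wins 14–11.
Cedar vs Basil: Cedar, 19–6.
Fika vs Basil: Fika, 19–6.
Only Fika has no losses; Fika is the Condorcet winner.

Fika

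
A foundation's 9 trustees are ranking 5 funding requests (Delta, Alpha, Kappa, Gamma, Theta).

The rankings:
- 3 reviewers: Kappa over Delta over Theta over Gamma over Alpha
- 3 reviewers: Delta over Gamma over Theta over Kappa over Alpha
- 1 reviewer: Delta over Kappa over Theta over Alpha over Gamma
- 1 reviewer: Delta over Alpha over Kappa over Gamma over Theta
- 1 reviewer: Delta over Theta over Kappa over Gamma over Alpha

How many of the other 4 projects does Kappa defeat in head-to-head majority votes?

Kappa against each rival (9 reviewers):
Kappa–Delta: Delta 6–3.
Kappa vs Alpha: 3+3+1+1 = 8 for Kappa, 1 for Alpha — Kappa by 8–1.
Kappa vs Gamma: Kappa preferred on 3+1+1+1 = 6 ballots; Kappa wins 6–3.
Kappa–Theta: Kappa 5–4.
Kappa beats Alpha, Gamma, Theta; loses to Delta — 3 pairwise wins.

3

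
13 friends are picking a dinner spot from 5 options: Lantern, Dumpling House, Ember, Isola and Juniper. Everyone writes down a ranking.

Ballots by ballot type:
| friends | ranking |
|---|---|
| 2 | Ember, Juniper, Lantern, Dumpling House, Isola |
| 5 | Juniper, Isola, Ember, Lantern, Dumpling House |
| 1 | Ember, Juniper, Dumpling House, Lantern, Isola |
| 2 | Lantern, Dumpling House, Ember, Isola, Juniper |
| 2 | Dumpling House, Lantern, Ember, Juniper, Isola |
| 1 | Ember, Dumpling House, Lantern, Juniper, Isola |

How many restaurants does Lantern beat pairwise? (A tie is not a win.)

2

Lantern against each rival (13 friends):
Lantern vs Dumpling House: Lantern, 9–4.
Lantern vs Ember: 4 to 9, Ember.
Lantern vs Isola: Lantern, 8–5.
Lantern–Juniper: Juniper 8–5.
Lantern beats Dumpling House, Isola; loses to Ember, Juniper — 2 pairwise wins.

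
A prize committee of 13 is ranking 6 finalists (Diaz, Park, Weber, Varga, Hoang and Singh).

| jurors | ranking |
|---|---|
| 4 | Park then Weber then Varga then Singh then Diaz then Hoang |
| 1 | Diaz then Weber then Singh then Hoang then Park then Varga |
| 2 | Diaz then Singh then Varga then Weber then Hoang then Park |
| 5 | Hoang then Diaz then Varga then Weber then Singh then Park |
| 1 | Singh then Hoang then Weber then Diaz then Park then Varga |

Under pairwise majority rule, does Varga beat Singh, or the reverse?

Varga

Ballots ranking Varga above Singh: 4 + 5 = 9.
Ballots ranking Singh above Varga: 13 − 9 = 4.
Varga wins the head-to-head 9–4.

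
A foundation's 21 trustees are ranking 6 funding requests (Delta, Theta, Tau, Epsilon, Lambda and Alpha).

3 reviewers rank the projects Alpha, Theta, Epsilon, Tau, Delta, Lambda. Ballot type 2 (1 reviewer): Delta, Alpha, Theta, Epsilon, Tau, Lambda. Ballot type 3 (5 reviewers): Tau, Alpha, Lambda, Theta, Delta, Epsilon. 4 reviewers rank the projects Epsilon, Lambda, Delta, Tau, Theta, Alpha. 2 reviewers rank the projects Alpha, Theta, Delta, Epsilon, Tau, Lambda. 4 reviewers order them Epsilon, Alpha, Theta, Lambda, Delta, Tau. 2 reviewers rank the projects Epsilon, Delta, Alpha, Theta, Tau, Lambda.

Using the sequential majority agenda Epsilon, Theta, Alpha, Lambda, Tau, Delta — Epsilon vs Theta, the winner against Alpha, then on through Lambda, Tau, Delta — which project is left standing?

Alpha

Round 1: Epsilon vs Theta — 10–11, Theta advances.
Round 2: Theta vs Alpha — 4–17, Alpha advances.
Round 3: Alpha vs Lambda — 17–4, Alpha advances.
Round 4: Alpha vs Tau — 12–9, Alpha advances.
Round 5: Alpha vs Delta — 14–7, Alpha advances.
The agenda winner is Alpha.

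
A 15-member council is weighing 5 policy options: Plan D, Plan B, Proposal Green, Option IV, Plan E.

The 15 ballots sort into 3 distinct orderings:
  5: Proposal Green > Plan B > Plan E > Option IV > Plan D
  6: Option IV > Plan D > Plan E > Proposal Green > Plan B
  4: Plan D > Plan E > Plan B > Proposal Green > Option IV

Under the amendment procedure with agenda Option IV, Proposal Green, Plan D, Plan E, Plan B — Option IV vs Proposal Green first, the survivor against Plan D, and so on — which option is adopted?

Plan D

Round 1: Option IV vs Proposal Green — 6–9, Proposal Green advances.
Round 2: Proposal Green vs Plan D — 5–10, Plan D advances.
Round 3: Plan D vs Plan E — 10–5, Plan D advances.
Round 4: Plan D vs Plan B — 10–5, Plan D advances.
Plan D survives the agenda.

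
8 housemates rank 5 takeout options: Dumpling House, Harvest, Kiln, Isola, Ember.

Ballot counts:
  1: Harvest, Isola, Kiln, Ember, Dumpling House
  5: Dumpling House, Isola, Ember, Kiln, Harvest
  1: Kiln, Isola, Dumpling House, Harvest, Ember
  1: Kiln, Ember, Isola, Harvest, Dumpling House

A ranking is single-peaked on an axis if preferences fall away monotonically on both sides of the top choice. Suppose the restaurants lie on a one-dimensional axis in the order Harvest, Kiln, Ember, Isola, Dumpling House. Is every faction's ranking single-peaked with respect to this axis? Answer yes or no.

no

Axis positions: Harvest=1, Kiln=2, Ember=3, Isola=4, Dumpling House=5.
Faction 1: ranking walks positions 1-4-2-3-5; Isola is ranked above Kiln even though Kiln lies between Isola and the peak Harvest on the axis — preferences dip and rise again. Not single-peaked.
Faction 2 (peak Dumpling House at position 5): ranking walks positions 5-4-3-2-1, expanding outward from the peak — single-peaked.
Faction 3: ranking walks positions 2-4-5-1-3; Isola is ranked above Ember even though Ember lies between Isola and the peak Kiln on the axis — preferences dip and rise again. Not single-peaked.
Faction 4 (peak Kiln at position 2): ranking walks positions 2-3-4-1-5, expanding outward from the peak — single-peaked.
Faction 1 violates single-peakedness, so the profile is not single-peaked on this axis.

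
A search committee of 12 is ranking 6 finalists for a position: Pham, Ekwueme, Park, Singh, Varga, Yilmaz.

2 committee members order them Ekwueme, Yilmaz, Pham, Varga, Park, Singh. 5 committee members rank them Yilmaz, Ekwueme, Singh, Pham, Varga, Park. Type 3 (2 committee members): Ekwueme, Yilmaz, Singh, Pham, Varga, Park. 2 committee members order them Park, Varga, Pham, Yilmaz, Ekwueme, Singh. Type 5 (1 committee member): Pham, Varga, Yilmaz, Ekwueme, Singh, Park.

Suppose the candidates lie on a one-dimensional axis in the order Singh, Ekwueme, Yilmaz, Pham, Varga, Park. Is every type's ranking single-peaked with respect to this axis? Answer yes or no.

yes

Axis positions: Singh=1, Ekwueme=2, Yilmaz=3, Pham=4, Varga=5, Park=6.
Type 1 (peak Ekwueme at position 2): ranking walks positions 2-3-4-5-6-1, expanding outward from the peak — single-peaked.
Type 2 (peak Yilmaz at position 3): ranking walks positions 3-2-1-4-5-6, expanding outward from the peak — single-peaked.
Type 3 (peak Ekwueme at position 2): ranking walks positions 2-3-1-4-5-6, expanding outward from the peak — single-peaked.
Type 4 (peak Park at position 6): ranking walks positions 6-5-4-3-2-1, expanding outward from the peak — single-peaked.
Type 5 (peak Pham at position 4): ranking walks positions 4-5-3-2-1-6, expanding outward from the peak — single-peaked.
Every ranking is single-peaked on this axis.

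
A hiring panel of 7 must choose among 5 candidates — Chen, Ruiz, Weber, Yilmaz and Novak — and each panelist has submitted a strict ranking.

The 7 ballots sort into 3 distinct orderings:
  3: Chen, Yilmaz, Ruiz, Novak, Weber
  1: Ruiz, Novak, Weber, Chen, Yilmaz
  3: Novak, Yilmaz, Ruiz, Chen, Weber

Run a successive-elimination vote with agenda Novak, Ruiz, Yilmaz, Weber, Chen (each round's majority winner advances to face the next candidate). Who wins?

Round 1: Novak vs Ruiz — 3–4, Ruiz advances.
Round 2: Ruiz vs Yilmaz — 1–6, Yilmaz advances.
Round 3: Yilmaz vs Weber — 6–1, Yilmaz advances.
Round 4: Yilmaz vs Chen — 3–4, Chen advances.
The agenda winner is Chen.

Chen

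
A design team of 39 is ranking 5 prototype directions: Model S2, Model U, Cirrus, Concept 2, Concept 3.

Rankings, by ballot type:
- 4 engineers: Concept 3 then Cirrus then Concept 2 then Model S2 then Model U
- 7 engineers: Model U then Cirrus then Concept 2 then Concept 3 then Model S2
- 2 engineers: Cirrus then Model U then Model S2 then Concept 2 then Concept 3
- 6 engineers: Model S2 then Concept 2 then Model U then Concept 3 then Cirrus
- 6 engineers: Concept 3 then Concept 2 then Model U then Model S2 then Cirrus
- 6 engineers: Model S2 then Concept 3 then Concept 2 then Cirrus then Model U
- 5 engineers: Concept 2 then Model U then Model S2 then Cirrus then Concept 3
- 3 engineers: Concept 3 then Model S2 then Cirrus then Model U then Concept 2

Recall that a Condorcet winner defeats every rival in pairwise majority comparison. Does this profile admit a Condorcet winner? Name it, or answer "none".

Concept 2

Head-to-head results (39 engineers):
Model S2 vs Model U: 4+6+6+3 = 19 for Model S2, 20 for Model U — Model U by 20–19.
Model S2 vs Cirrus: 6+6+6+5+3 = 26 for Model S2, 13 for Cirrus — Model S2 by 26–13.
Model S2 vs Concept 2: 2+6+6+3 = 17 for Model S2, 22 for Concept 2 — Concept 2 by 22–17.
Model S2 vs Concept 3: Model S2 preferred on 2+6+6+5 = 19 ballots; Concept 3 wins 20–19.
Model U vs Cirrus: 7+6+6+5 = 24 for Model U, 15 for Cirrus — Model U by 24–15.
Model U vs Concept 2: Model U is ranked higher on 7+2+3 = 12 ballots, Concept 2 on 27. Concept 2 wins 27–12.
Model U vs Concept 3: Model U is ranked higher on 7+2+6+5 = 20 ballots, Concept 3 on 19. Model U wins 20–19.
Cirrus vs Concept 2: Cirrus preferred on 4+7+2+3 = 16 ballots; Concept 2 wins 23–16.
Cirrus vs Concept 3: Cirrus preferred on 7+2+5 = 14 ballots; Concept 3 wins 25–14.
Concept 2 vs Concept 3: 20 to 19, Concept 2.
Only Concept 2 has no losses; Concept 2 is the Condorcet winner.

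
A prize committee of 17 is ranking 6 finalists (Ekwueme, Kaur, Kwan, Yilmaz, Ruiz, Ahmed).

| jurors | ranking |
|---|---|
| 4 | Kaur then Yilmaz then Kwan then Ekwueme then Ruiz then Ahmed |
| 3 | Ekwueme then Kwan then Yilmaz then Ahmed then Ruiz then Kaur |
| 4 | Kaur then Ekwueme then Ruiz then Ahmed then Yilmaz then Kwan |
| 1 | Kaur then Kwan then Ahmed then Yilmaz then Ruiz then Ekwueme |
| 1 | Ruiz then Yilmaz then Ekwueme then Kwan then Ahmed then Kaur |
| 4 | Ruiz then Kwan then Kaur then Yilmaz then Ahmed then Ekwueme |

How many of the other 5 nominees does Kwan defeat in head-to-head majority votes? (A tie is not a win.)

Kwan against each rival (17 jurors):
Kwan vs Ekwueme: Kwan, 9–8.
Kwan vs Kaur: Kwan is ranked higher on 3+1+4 = 8 ballots, Kaur on 9. Kaur wins 9–8.
Kwan–Yilmaz: Yilmaz 9–8.
Kwan vs Ruiz: Ruiz wins 9–8.
Kwan vs Ahmed: Kwan wins 13–4.
Kwan beats Ekwueme, Ahmed; loses to Kaur, Yilmaz, Ruiz — 2 pairwise wins.

2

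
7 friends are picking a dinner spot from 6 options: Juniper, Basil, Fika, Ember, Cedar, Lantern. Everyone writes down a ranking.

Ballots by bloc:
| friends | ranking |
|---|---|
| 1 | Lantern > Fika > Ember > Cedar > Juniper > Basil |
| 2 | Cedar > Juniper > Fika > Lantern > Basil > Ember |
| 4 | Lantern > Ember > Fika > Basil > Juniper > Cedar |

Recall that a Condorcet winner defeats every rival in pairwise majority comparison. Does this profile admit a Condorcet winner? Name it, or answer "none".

Check each pair by majority over 7 ballots:
Juniper vs Basil: 1+2 = 3 for Juniper, 4 for Basil — Basil by 4–3.
Juniper vs Fika: Fika wins 5–2.
Juniper vs Ember: Juniper is ranked higher on 2 ballots, Ember on 5. Ember wins 5–2.
Juniper vs Cedar: Juniper is ranked higher on 4 ballots, Cedar on 3. Juniper wins 4–3.
Juniper vs Lantern: Juniper preferred on 2 ballots; Lantern wins 5–2.
Basil vs Fika: Fika wins 7–0.
Basil vs Ember: 2 to 5, Ember.
Basil vs Cedar: Basil, 4–3.
Basil vs Lantern: Basil preferred on 0 ballots; Lantern wins 7–0.
Fika vs Ember: 3 to 4, Ember.
Fika vs Cedar: 5 to 2, Fika.
Fika–Lantern: Lantern 5–2.
Ember vs Cedar: 1+4 = 5 for Ember, 2 for Cedar — Ember by 5–2.
Ember vs Lantern: Lantern wins 7–0.
Cedar vs Lantern: Cedar preferred on 2 ballots; Lantern wins 5–2.
Lantern wins every pairwise contest, so Lantern is the Condorcet winner.

Lantern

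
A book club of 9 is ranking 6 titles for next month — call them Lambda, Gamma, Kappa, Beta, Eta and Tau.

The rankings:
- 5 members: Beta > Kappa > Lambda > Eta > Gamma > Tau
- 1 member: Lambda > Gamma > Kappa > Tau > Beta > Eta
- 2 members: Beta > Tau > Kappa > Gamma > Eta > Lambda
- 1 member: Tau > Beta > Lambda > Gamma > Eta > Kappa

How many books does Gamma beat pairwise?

1

Gamma against each rival (9 members):
Gamma vs Lambda: Lambda, 7–2.
Gamma vs Kappa: Kappa wins 7–2.
Gamma vs Beta: 1 for Gamma, 8 for Beta — Beta by 8–1.
Gamma vs Eta: Eta wins 5–4.
Gamma vs Tau: Gamma, 6–3.
Gamma beats Tau; loses to Lambda, Kappa, Beta, Eta — 1 pairwise win.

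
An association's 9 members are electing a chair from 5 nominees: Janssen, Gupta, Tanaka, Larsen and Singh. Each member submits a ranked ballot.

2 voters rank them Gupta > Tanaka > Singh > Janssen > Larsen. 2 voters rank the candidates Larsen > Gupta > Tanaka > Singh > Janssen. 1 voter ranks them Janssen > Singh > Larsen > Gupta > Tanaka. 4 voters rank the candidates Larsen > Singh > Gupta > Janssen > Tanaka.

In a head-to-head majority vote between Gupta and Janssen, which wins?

Ballots ranking Gupta above Janssen: 2 + 2 + 4 = 8.
Ballots ranking Janssen above Gupta: 9 − 8 = 1.
Gupta wins the head-to-head 8–1.

Gupta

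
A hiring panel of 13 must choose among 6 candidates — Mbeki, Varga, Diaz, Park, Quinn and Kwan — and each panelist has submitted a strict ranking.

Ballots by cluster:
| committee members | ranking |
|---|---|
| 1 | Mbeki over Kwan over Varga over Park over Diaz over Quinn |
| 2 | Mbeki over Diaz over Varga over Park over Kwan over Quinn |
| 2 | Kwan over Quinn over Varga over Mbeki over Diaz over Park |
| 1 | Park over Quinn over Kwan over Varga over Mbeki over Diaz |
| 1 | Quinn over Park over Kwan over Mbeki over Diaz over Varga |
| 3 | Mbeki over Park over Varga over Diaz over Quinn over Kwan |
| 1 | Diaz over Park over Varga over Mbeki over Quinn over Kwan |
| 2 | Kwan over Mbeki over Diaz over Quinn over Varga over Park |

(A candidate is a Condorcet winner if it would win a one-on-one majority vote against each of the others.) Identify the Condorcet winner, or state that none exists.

Pairwise majorities:
Mbeki vs Varga: Mbeki preferred on 1+2+1+3+2 = 9 ballots; Mbeki wins 9–4.
Mbeki–Diaz: Mbeki 12–1.
Mbeki vs Park: Mbeki, 10–3.
Mbeki vs Quinn: 1+2+3+1+2 = 9 for Mbeki, 4 for Quinn — Mbeki by 9–4.
Mbeki vs Kwan: Mbeki wins 7–6.
Varga–Diaz: Varga 7–6.
Varga vs Park: 7 to 6, Varga.
Varga vs Quinn: Varga preferred on 1+2+3+1 = 7 ballots; Varga wins 7–6.
Varga vs Kwan: 6 to 7, Kwan.
Diaz vs Park: Diaz wins 7–6.
Diaz vs Quinn: 9 to 4, Diaz.
Diaz vs Kwan: Kwan, 7–6.
Park vs Quinn: 1+2+1+3+1 = 8 for Park, 5 for Quinn — Park by 8–5.
Park vs Kwan: Park wins 8–5.
Quinn vs Kwan: 6 to 7, Kwan.
Mbeki wins every pairwise contest, so Mbeki is the Condorcet winner.

Mbeki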